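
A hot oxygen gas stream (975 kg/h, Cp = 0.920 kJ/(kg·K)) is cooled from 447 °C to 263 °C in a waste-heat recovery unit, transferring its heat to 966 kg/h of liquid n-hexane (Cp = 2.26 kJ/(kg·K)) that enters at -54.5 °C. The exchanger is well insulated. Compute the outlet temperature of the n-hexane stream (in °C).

Heat released by hot stream: Q = 975 × 0.920 × (447 − 263) = 165050 kJ/h
Energy balance on cold side (adiabatic exchanger): Q = ṁ_c·Cp_c·(T_c,out − T_c,in)
T_c,out = -54.5 + 165050/(966 × 2.26) = 21.101 °C

T_c,out = 21.1 °C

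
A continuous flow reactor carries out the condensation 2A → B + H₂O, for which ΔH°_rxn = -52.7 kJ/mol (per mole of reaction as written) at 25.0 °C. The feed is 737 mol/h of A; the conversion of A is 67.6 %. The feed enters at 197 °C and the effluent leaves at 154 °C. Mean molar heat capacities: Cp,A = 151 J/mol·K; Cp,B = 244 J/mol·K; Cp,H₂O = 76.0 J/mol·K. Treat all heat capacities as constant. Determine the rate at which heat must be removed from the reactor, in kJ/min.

Q_out = 289 kJ/min

Extent of reaction ξ = 0.676 × 737 / 2 = 249.11 mol/h
Reaction term: ξ·ΔH°_rxn = 249.11 × -52.7 = -13128 kJ/h
Sensible, feed 197→25 °C: -19141 kJ/h
Outlet flows (mol/h): A 238.79, B 249.11, H₂O 249.11
Sensible, products 25→154 °C: 14934 kJ/h
Q = ΔH = -17335 kJ/h = -4.8152 kW
Heat removed = 288.91 kJ/min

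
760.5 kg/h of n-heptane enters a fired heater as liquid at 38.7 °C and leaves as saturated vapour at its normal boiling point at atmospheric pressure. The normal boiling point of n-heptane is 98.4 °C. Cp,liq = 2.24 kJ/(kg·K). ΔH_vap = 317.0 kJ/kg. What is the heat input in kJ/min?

Q = 5710 kJ/min

liquid 38.7→98.4 °C: 133.73 kJ/kg
vaporisation at 98.4 °C: 317 kJ/kg
Δh = 133.73 + 317 = 450.73 kJ/kg
Q = ṁ·Δh = 760.5 kg/h × 450.73 kJ/kg = 342780 kJ/h
|Q| = 95.216 kW = 5713 kJ/min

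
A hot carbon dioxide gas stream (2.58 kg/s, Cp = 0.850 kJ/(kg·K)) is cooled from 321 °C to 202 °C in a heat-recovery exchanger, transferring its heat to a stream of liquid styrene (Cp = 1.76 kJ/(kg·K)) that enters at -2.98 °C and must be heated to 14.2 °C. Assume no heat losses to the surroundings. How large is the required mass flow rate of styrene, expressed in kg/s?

Heat released by hot stream: Q = 2.58 × 0.850 × (321 − 202) = 260.97 kJ/s
Energy balance on cold side (adiabatic exchanger): Q = ṁ_c·Cp_c·(T_c,out − T_c,in)
ṁ_c = 260.97 / [1.76 × (14.2 − -2.98)] = 8.6308 kg/s

ṁ_c = 8.63 kg/s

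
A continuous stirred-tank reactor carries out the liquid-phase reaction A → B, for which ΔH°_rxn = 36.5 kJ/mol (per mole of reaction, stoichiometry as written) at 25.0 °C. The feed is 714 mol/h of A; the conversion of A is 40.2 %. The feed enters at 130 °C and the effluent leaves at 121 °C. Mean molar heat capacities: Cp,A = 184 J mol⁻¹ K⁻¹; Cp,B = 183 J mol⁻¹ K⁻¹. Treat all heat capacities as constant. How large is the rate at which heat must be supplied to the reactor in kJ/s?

Q_in = 2.57 kJ/s

Extent of reaction ξ = 0.402 × 714 = 287.03 mol/h
Reaction term: ξ·ΔH°_rxn = 287.03 × 36.5 = 10477 kJ/h
Sensible, feed 130→25 °C: -13794 kJ/h
Outlet flows (mol/h): A 426.97, B 287.03
Sensible, products 25→121 °C: 12585 kJ/h
Q = ΔH = 9266.6 kJ/h = 2.5741 kW
Heat supplied = 2.5741 kJ/s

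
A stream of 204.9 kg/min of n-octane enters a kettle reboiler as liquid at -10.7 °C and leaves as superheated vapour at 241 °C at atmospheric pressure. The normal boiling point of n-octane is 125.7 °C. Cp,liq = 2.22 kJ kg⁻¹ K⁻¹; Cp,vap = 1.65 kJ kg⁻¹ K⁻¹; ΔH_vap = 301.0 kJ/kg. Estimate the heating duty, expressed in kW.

Q = 2710 kW

liquid -10.7→125.7 °C: 302.81 kJ/kg
vaporisation at 125.7 °C: 301 kJ/kg
vapour 125.7→241 °C: 190.24 kJ/kg
Δh = 302.81 + 301 + 190.24 = 794.05 kJ/kg
Q = ṁ·Δh = 204.9 kg/min × 794.05 kJ/kg = 162700 kJ/min
|Q| = 2711.7 kW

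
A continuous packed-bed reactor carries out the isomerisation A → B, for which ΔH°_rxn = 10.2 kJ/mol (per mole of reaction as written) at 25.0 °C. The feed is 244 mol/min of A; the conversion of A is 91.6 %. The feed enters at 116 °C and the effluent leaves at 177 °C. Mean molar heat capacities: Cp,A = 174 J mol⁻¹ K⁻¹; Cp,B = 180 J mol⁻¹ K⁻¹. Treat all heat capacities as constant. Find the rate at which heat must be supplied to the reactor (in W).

Extent of reaction ξ = 0.916 × 244 = 223.5 mol/min
Reaction term: ξ·ΔH°_rxn = 223.5 × 10.2 = 2279.7 kJ/min
Sensible, feed 116→25 °C: -3863.5 kJ/min
Outlet flows (mol/min): A 20.496, B 223.5
Sensible, products 25→177 °C: 6657.1 kJ/min
Q = ΔH = 5073.4 kJ/min = 84.557 kW
Heat supplied = 84557 W

Q_in = 84600 W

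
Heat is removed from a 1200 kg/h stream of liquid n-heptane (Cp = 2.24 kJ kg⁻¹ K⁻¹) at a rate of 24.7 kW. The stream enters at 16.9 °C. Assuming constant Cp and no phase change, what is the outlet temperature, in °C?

Q = 24.7 kW = 88920 kJ/h
ΔT = Q/(ṁ·Cp) = 88920/(1200×2.24) = 33.08 K
T_out = 16.9 − 33.08 = -16.18 °C

T_out = -16.2 °C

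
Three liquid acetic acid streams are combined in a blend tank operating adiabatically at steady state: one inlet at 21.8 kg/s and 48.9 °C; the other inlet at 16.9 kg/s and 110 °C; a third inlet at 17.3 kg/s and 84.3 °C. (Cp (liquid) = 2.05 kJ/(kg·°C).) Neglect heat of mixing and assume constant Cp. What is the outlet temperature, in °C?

T_out = 78.3 °C

No heat crosses the boundary, so H_out = H_in.
Σ ṁᵢCp,ᵢTᵢ = 21.8×2.05×48.9 + 16.9×2.05×110 + 17.3×2.05×84.3 = 8986
Σ ṁᵢCp,ᵢ = 21.8×2.05 + 16.9×2.05 + 17.3×2.05 = 114.8
T_out = 8986 / 114.8 = 78.275 °C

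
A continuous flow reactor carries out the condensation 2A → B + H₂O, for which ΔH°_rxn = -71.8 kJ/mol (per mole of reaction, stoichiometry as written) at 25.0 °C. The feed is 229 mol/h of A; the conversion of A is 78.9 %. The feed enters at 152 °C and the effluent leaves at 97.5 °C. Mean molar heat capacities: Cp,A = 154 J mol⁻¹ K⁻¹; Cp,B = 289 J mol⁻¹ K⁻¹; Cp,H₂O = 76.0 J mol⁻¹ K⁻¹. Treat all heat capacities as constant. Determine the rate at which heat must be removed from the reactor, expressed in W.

Q_out = 2230 W

Extent of reaction ξ = 0.789 × 229 / 2 = 90.341 mol/h
Reaction term: ξ·ΔH°_rxn = 90.341 × -71.8 = -6486.4 kJ/h
Sensible, feed 152→25 °C: -4478.8 kJ/h
Outlet flows (mol/h): A 48.319, B 90.341, H₂O 90.341
Sensible, products 25→97.5 °C: 2930.1 kJ/h
Q = ΔH = -8035.1 kJ/h = -2.232 kW
Heat removed = 2232 W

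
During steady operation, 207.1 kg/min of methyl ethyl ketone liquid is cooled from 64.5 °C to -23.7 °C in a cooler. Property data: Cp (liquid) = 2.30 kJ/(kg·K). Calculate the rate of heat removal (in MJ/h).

Q_c = 2520 MJ/h

Q = ṁ·Cp·ΔT = 207.1 × 2.30 × (-23.7 − 64.5) = -42012 kJ/min
Converting: 42012 / 60 s = 700.21 kW
Cooling duty = 2520.7 MJ/h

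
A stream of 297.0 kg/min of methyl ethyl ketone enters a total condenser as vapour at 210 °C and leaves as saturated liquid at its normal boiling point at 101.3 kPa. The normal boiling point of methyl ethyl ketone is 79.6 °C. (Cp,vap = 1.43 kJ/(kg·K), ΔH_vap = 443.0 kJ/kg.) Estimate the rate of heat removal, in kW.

vapour 210→79.6 °C: -186.47 kJ/kg
condensation at 79.6 °C: -443 kJ/kg
Δh = -186.47 + -443 = -629.47 kJ/kg
Q = ṁ·Δh = 297.0 kg/min × -629.47 kJ/kg = -186950 kJ/min
|Q| = 3115.9 kW

Q_c = 3120 kW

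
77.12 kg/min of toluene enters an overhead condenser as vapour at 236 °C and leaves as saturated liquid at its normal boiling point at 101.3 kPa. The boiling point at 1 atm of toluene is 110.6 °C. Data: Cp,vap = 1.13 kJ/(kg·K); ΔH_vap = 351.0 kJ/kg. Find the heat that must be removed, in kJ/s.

Q_c = 633 kJ/s

vapour 236→110.6 °C: -141.7 kJ/kg
condensation at 110.6 °C: -351 kJ/kg
Δh = -141.7 + -351 = -492.7 kJ/kg
Q = ṁ·Δh = 77.12 kg/min × -492.7 kJ/kg = -37997 kJ/min
|Q| = 633.29 kW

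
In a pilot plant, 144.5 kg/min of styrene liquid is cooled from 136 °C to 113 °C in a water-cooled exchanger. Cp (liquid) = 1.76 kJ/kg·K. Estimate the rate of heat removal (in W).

Q_c = 97500 W

Q = ṁ·Cp·ΔT = 144.5 × 1.76 × (113 − 136) = -5849.4 kJ/min
Converting: 5849.4 / 60 s = 97.489 kW
Cooling duty = 97489 W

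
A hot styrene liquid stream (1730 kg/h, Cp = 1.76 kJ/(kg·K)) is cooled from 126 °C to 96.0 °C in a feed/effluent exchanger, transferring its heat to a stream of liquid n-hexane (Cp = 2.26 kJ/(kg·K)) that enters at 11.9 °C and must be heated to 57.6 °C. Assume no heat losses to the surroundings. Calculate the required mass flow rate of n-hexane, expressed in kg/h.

ṁ_c = 884 kg/h

Heat released by hot stream: Q = 1730 × 1.76 × (126 − 96.0) = 91344 kJ/h
Energy balance on cold side (adiabatic exchanger): Q = ṁ_c·Cp_c·(T_c,out − T_c,in)
ṁ_c = 91344 / [2.26 × (57.6 − 11.9)] = 884.41 kg/h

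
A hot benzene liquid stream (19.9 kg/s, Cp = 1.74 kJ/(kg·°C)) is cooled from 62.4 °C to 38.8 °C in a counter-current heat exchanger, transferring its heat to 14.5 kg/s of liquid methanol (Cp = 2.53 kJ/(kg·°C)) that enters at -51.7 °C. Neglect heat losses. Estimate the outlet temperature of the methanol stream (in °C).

T_c,out = -29.4 °C

Heat released by hot stream: Q = 19.9 × 1.74 × (62.4 − 38.8) = 817.17 kJ/s
Energy balance on cold side (adiabatic exchanger): Q = ṁ_c·Cp_c·(T_c,out − T_c,in)
T_c,out = -51.7 + 817.17/(14.5 × 2.53) = -29.425 °C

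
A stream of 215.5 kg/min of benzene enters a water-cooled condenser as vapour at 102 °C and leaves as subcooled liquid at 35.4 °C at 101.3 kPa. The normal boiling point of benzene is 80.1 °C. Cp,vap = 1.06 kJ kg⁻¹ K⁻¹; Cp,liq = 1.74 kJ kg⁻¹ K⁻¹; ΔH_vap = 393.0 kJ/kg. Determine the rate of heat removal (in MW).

vapour 102→80.1 °C: -23.214 kJ/kg
condensation at 80.1 °C: -393 kJ/kg
liquid 80.1→35.4 °C: -77.778 kJ/kg
Δh = -23.214 + -393 + -77.778 = -493.99 kJ/kg
Q = ṁ·Δh = 215.5 kg/min × -493.99 kJ/kg = -106460 kJ/min
|Q| = 1774.3 kW = 1.7743 MW

Q_c = 1.77 MW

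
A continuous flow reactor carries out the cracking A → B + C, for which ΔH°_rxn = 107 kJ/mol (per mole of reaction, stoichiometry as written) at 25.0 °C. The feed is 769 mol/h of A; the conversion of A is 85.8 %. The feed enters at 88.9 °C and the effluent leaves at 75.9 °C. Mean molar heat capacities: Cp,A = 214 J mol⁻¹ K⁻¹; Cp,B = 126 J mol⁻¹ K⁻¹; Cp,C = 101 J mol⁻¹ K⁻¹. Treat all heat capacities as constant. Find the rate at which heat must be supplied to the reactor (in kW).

Extent of reaction ξ = 0.858 × 769 = 659.8 mol/h
Reaction term: ξ·ΔH°_rxn = 659.8 × 107 = 70599 kJ/h
Sensible, feed 88.9→25 °C: -10516 kJ/h
Outlet flows (mol/h): A 109.2, B 659.8, C 659.8
Sensible, products 25→75.9 °C: 8813 kJ/h
Q = ΔH = 68896 kJ/h = 19.138 kW
Heat supplied = 19.138 kW

Q_in = 19.1 kW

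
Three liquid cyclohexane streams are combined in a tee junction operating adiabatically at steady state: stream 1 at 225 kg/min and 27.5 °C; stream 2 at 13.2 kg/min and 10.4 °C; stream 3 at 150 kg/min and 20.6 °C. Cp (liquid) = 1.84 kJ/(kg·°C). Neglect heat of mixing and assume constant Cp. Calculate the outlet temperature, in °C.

Energy balance with Q = 0: Σ ṁᵢCp,ᵢ(T_out − Tᵢ) = 0
Σ ṁᵢCp,ᵢTᵢ = 225×1.84×27.5 + 13.2×1.84×10.4 + 150×1.84×20.6 = 17323
Σ ṁᵢCp,ᵢ = 225×1.84 + 13.2×1.84 + 150×1.84 = 714.29
T_out = 17323 / 714.29 = 24.252 °C

T_out = 24.3 °C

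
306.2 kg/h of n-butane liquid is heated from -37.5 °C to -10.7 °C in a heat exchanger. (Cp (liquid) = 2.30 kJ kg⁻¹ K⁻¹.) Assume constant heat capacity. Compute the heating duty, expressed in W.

Q = 5240 W

Q = ṁ·Cp·ΔT = 306.2 × 2.30 × (-10.7 − -37.5) = 18874 kJ/h
Converting: 18874 / 3600 s = 5.2428 kW
Heating duty = 5242.8 W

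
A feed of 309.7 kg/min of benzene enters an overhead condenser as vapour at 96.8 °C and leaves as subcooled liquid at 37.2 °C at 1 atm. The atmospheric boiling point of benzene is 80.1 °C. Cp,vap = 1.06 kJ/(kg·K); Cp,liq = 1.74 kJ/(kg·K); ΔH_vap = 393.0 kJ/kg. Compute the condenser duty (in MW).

vapour 96.8→80.1 °C: -17.702 kJ/kg
condensation at 80.1 °C: -393 kJ/kg
liquid 80.1→37.2 °C: -74.646 kJ/kg
Δh = -17.702 + -393 + -74.646 = -485.35 kJ/kg
Q = ṁ·Δh = 309.7 kg/min × -485.35 kJ/kg = -150310 kJ/min
|Q| = 2505.2 kW = 2.5052 MW

Q_c = 2.51 MW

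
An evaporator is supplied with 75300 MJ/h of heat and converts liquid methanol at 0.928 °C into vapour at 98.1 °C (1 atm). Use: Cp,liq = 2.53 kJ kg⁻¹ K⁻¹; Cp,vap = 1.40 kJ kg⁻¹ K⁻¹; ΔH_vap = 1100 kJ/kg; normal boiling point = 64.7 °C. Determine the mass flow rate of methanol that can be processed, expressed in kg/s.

Δh = 2.53×(64.7−0.928) + 1100 + 1.40×(98.1−64.7) = 1308.1 kJ/kg
Q = 75300 MJ/h = 20917 kJ/s = 20917 kJ/s
ṁ = Q/Δh = 20917 / 1308.1 = 15.99 kg/s

ṁ = 16.0 kg/s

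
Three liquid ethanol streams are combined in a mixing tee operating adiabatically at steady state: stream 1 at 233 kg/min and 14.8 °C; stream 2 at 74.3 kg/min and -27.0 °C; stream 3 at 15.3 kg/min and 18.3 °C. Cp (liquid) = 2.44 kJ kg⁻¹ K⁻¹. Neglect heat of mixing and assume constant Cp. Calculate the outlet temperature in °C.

T_out = 5.34 °C

No heat crosses the boundary, so H_out = H_in.
T_out = Σ ṁᵢCp,ᵢTᵢ / Σ ṁᵢCp,ᵢ
      = 4202.4 / 787.14 = 5.3388 °C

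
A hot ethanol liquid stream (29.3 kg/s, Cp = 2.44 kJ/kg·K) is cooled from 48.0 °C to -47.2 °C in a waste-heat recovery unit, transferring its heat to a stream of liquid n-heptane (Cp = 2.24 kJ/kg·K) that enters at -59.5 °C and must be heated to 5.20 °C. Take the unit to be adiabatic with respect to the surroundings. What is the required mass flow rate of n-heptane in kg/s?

ṁ_c = 47.0 kg/s

Heat released by hot stream: Q = 29.3 × 2.44 × (48.0 − -47.2) = 6806 kJ/s
Energy balance on cold side (adiabatic exchanger): Q = ṁ_c·Cp_c·(T_c,out − T_c,in)
ṁ_c = 6806 / [2.24 × (5.20 − -59.5)] = 46.962 kg/s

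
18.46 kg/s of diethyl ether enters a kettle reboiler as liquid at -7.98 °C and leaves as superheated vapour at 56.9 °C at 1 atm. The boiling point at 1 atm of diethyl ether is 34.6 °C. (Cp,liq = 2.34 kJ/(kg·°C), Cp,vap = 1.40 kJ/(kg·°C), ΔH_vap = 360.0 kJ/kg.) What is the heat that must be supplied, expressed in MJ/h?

Q = 32600 MJ/h

liquid -7.98→34.6 °C: 99.637 kJ/kg
vaporisation at 34.6 °C: 360 kJ/kg
vapour 34.6→56.9 °C: 31.22 kJ/kg
Δh = 99.637 + 360 + 31.22 = 490.86 kJ/kg
Q = ṁ·Δh = 18.46 kg/s × 490.86 kJ/kg = 9061.2 kJ/s
|Q| = 9061.2 kW = 32620 MJ/h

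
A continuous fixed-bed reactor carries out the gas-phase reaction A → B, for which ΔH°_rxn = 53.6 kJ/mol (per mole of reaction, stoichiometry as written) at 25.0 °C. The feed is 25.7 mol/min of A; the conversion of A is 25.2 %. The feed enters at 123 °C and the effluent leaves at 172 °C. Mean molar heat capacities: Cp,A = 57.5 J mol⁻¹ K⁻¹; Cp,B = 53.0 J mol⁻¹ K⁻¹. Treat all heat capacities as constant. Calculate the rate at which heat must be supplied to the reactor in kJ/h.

Q_in = 24900 kJ/h

Extent of reaction ξ = 0.252 × 25.7 = 6.4764 mol/min
Reaction term: ξ·ΔH°_rxn = 6.4764 × 53.6 = 347.14 kJ/min
Sensible, feed 123→25 °C: -144.82 kJ/min
Outlet flows (mol/min): A 19.224, B 6.4764
Sensible, products 25→172 °C: 212.95 kJ/min
Q = ΔH = 415.26 kJ/min = 6.921 kW
Heat supplied = 24916 kJ/h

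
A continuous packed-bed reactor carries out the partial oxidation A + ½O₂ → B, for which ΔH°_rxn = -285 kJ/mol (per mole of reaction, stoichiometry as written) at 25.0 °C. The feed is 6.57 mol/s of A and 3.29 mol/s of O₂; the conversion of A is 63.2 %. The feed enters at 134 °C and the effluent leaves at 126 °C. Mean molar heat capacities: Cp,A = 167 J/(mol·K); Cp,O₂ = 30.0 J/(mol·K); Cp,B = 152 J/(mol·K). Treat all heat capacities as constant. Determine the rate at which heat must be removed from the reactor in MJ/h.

Extent of reaction ξ = 0.632 × 6.57 = 4.1522 mol/s
Reaction term: ξ·ΔH°_rxn = 4.1522 × -285 = -1183.4 kJ/s
Sensible, feed 134→25 °C: -130.35 kJ/s
Outlet flows (mol/s): A 2.4178, O₂ 1.2139, B 4.1522
Sensible, products 25→126 °C: 108.2 kJ/s
Q = ΔH = -1205.5 kJ/s = -1205.5 kW
Heat removed = 4339.9 MJ/h

Q_out = 4340 MJ/h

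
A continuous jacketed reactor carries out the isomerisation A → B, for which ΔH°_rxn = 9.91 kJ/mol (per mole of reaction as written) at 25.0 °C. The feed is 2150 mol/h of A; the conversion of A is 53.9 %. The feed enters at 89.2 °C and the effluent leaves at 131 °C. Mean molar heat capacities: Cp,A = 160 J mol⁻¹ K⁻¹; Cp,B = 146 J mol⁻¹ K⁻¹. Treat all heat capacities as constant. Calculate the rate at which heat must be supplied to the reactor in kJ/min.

Q_in = 402 kJ/min

Extent of reaction ξ = 0.539 × 2150 = 1158.9 mol/h
Reaction term: ξ·ΔH°_rxn = 1158.9 × 9.91 = 11484 kJ/h
Sensible, feed 89.2→25 °C: -22085 kJ/h
Outlet flows (mol/h): A 991.15, B 1158.9
Sensible, products 25→131 °C: 34744 kJ/h
Q = ΔH = 24144 kJ/h = 6.7066 kW
Heat supplied = 402.39 kJ/min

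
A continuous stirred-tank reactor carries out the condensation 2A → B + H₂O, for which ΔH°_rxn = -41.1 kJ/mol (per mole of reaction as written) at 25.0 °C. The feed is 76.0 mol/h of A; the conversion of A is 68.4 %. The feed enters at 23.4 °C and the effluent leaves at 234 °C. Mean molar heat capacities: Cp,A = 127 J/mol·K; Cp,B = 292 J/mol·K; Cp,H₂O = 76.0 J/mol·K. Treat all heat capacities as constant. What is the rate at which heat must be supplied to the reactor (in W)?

Extent of reaction ξ = 0.684 × 76.0 / 2 = 25.992 mol/h
Reaction term: ξ·ΔH°_rxn = 25.992 × -41.1 = -1068.3 kJ/h
Sensible, feed 23.4→25 °C: 15.443 kJ/h
Outlet flows (mol/h): A 24.016, B 25.992, H₂O 25.992
Sensible, products 25→234 °C: 2636.6 kJ/h
Q = ΔH = 1583.7 kJ/h = 0.43992 kW
Heat supplied = 439.92 W

Q_in = 440 W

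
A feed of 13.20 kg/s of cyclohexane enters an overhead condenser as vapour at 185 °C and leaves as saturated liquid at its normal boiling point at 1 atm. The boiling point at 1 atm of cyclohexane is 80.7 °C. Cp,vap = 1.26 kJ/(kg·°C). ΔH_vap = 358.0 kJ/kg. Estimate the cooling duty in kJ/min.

Q_c = 388000 kJ/min

vapour 185→80.7 °C: -131.42 kJ/kg
condensation at 80.7 °C: -358 kJ/kg
Δh = -131.42 + -358 = -489.42 kJ/kg
Q = ṁ·Δh = 13.20 kg/s × -489.42 kJ/kg = -6460.3 kJ/s
|Q| = 6460.3 kW = 387620 kJ/min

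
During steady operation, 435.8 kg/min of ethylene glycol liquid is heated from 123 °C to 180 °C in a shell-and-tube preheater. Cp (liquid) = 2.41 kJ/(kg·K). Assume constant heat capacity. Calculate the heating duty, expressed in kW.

Q = 998 kW

Q = ṁ·Cp·ΔT = 435.8 × 2.41 × (180 − 123) = 59866 kJ/min
Converting: 59866 / 60 s = 997.76 kW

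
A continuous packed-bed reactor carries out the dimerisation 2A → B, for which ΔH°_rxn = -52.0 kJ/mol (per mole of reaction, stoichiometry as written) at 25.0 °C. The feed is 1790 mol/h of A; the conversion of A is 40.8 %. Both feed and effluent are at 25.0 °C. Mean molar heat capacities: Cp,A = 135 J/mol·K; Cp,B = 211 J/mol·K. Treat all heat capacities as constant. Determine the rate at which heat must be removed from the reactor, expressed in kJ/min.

Extent of reaction ξ = 0.408 × 1790 / 2 = 365.16 mol/h
Reaction term: ξ·ΔH°_rxn = 365.16 × -52.0 = -18988 kJ/h
Q = ΔH = -18988 kJ/h = -5.2745 kW
Heat removed = 316.47 kJ/min

Q_out = 316 kJ/min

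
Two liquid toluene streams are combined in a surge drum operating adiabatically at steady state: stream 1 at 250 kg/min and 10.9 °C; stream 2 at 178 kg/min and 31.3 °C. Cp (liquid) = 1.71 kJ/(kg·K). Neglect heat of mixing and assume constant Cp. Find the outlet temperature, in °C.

Energy balance with Q = 0: Σ ṁᵢCp,ᵢ(T_out − Tᵢ) = 0
T_out = Σ ṁᵢCp,ᵢTᵢ / Σ ṁᵢCp,ᵢ
      = 14187 / 731.88 = 19.384 °C

T_out = 19.4 °C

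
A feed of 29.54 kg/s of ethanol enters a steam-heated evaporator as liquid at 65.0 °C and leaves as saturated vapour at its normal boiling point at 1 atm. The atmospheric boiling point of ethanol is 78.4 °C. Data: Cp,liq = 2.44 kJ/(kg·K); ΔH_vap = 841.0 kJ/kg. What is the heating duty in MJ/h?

liquid 65.0→78.4 °C: 32.696 kJ/kg
vaporisation at 78.4 °C: 841 kJ/kg
Δh = 32.696 + 841 = 873.7 kJ/kg
Q = ṁ·Δh = 29.54 kg/s × 873.7 kJ/kg = 25809 kJ/s
|Q| = 25809 kW = 92912 MJ/h

Q = 92900 MJ/h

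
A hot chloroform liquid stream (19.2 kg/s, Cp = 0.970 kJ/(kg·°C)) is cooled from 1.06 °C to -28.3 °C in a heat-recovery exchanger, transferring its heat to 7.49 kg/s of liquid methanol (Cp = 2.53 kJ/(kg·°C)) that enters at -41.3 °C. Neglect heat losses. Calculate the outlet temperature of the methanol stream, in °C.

Heat released by hot stream: Q = 19.2 × 0.970 × (1.06 − -28.3) = 546.8 kJ/s
Energy balance on cold side (adiabatic exchanger): Q = ṁ_c·Cp_c·(T_c,out − T_c,in)
T_c,out = -41.3 + 546.8/(7.49 × 2.53) = -12.445 °C

T_c,out = -12.4 °C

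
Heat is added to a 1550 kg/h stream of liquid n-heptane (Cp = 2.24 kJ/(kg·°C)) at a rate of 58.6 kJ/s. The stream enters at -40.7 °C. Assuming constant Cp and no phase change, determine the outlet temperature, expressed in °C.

T_out = 20.1 °C

Q = 58.6 kJ/s = 210960 kJ/h
ΔT = Q/(ṁ·Cp) = 210960/(1550×2.24) = 60.76 K
T_out = -40.7 + 60.76 = 20.06 °C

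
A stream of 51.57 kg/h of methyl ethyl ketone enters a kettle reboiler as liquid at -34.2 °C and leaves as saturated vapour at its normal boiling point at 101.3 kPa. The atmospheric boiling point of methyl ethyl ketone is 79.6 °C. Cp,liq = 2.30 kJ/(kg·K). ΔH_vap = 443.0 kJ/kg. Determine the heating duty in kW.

Q = 10.1 kW

liquid -34.2→79.6 °C: 261.74 kJ/kg
vaporisation at 79.6 °C: 443 kJ/kg
Δh = 261.74 + 443 = 704.74 kJ/kg
Q = ṁ·Δh = 51.57 kg/h × 704.74 kJ/kg = 36343 kJ/h
|Q| = 10.095 kW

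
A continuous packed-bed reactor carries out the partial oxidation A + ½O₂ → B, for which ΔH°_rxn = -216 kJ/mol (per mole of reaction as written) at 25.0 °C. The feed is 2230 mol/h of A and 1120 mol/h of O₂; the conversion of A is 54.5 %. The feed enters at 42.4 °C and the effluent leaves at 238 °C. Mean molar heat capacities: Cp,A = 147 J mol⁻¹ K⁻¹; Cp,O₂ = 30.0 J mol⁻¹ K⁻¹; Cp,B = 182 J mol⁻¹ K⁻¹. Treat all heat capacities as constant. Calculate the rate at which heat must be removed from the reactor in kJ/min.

Q_out = 3110 kJ/min

Extent of reaction ξ = 0.545 × 2230 = 1215.4 mol/h
Reaction term: ξ·ΔH°_rxn = 1215.4 × -216 = -262520 kJ/h
Sensible, feed 42.4→25 °C: -6288.5 kJ/h
Outlet flows (mol/h): A 1014.6, O₂ 512.32, B 1215.4
Sensible, products 25→238 °C: 82158 kJ/h
Q = ΔH = -186650 kJ/h = -51.846 kW
Heat removed = 3110.8 kJ/min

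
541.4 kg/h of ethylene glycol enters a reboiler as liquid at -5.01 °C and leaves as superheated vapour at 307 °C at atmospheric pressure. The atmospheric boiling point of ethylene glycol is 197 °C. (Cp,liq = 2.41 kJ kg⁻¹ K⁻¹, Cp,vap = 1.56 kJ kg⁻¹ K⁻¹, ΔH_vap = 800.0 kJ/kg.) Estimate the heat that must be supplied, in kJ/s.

liquid -5.01→197 °C: 486.84 kJ/kg
vaporisation at 197 °C: 800 kJ/kg
vapour 197→307 °C: 171.6 kJ/kg
Δh = 486.84 + 800 + 171.6 = 1458.4 kJ/kg
Q = ṁ·Δh = 541.4 kg/h × 1458.4 kJ/kg = 789600 kJ/h
|Q| = 219.33 kW

Q = 219 kJ/s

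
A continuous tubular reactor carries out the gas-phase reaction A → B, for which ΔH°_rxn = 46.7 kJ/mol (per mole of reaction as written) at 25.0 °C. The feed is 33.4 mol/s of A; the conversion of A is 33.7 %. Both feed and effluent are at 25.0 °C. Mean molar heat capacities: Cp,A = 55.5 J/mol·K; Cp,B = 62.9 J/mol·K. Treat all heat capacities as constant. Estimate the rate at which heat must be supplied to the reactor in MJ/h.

Q_in = 1890 MJ/h

Extent of reaction ξ = 0.337 × 33.4 = 11.256 mol/s
Reaction term: ξ·ΔH°_rxn = 11.256 × 46.7 = 525.65 kJ/s
Q = ΔH = 525.65 kJ/s = 525.65 kW
Heat supplied = 1892.3 MJ/h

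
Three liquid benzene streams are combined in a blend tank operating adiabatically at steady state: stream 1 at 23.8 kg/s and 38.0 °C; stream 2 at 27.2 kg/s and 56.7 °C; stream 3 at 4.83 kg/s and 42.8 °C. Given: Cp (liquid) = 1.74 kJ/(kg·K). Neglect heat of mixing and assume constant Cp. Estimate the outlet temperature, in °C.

No heat crosses the boundary, so H_out = H_in.
T_out = Σ ṁᵢCp,ᵢTᵢ / Σ ṁᵢCp,ᵢ
      = 4616.9 / 97.144 = 47.526 °C

T_out = 47.5 °C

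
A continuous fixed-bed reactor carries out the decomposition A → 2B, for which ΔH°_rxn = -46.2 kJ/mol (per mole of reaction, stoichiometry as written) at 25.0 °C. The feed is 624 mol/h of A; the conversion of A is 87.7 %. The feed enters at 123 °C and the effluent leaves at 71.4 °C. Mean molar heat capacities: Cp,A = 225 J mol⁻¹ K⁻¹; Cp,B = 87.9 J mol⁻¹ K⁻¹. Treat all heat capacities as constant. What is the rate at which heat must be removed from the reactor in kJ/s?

Q_out = 9.38 kJ/s

Extent of reaction ξ = 0.877 × 624 = 547.25 mol/h
Reaction term: ξ·ΔH°_rxn = 547.25 × -46.2 = -25283 kJ/h
Sensible, feed 123→25 °C: -13759 kJ/h
Outlet flows (mol/h): A 76.752, B 1094.5
Sensible, products 25→71.4 °C: 5265.3 kJ/h
Q = ΔH = -33777 kJ/h = -9.3824 kW
Heat removed = 9.3824 kJ/s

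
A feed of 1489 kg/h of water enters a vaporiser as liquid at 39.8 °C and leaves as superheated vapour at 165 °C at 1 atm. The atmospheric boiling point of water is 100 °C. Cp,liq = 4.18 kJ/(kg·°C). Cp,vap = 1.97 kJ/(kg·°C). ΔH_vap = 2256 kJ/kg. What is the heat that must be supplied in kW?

liquid 39.8→100 °C: 251.64 kJ/kg
vaporisation at 100 °C: 2256 kJ/kg
vapour 100→165 °C: 128.05 kJ/kg
Δh = 251.64 + 2256 + 128.05 = 2635.7 kJ/kg
Q = ṁ·Δh = 1489 kg/h × 2635.7 kJ/kg = 3.9245e+06 kJ/h
|Q| = 1090.1 kW

Q = 1090 kW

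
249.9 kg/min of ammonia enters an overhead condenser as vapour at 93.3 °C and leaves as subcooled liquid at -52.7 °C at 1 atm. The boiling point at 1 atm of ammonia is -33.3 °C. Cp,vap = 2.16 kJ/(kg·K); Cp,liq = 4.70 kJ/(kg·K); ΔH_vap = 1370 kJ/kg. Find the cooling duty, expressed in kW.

Q_c = 7220 kW

vapour 93.3→-33.3 °C: -273.46 kJ/kg
condensation at -33.3 °C: -1370 kJ/kg
liquid -33.3→-52.7 °C: -91.18 kJ/kg
Δh = -273.46 + -1370 + -91.18 = -1734.6 kJ/kg
Q = ṁ·Δh = 249.9 kg/min × -1734.6 kJ/kg = -433490 kJ/min
|Q| = 7224.8 kW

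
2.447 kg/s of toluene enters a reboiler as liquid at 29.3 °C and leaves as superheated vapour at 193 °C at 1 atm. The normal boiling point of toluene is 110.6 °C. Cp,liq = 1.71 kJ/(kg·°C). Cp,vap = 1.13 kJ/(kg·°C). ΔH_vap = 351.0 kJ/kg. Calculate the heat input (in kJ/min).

Q = 85600 kJ/min

liquid 29.3→110.6 °C: 139.02 kJ/kg
vaporisation at 110.6 °C: 351 kJ/kg
vapour 110.6→193 °C: 93.112 kJ/kg
Δh = 139.02 + 351 + 93.112 = 583.13 kJ/kg
Q = ṁ·Δh = 2.447 kg/s × 583.13 kJ/kg = 1426.9 kJ/s
|Q| = 1426.9 kW = 85616 kJ/min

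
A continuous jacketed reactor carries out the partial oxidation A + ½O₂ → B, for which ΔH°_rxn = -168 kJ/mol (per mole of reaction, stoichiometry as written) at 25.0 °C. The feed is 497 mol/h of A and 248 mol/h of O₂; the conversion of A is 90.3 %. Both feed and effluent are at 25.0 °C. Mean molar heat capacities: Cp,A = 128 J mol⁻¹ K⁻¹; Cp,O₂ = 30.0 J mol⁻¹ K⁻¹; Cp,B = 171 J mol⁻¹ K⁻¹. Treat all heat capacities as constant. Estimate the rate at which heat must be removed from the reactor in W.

Extent of reaction ξ = 0.903 × 497 = 448.79 mol/h
Reaction term: ξ·ΔH°_rxn = 448.79 × -168 = -75397 kJ/h
Q = ΔH = -75397 kJ/h = -20.944 kW
Heat removed = 20944 W

Q_out = 20900 W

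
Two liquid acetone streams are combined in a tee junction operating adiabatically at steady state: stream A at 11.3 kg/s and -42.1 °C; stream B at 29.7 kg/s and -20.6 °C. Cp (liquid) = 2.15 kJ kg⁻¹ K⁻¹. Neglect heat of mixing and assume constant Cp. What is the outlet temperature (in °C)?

No heat crosses the boundary, so H_out = H_in.
Σ ṁᵢCp,ᵢTᵢ = 11.3×2.15×-42.1 + 29.7×2.15×-20.6 = -2338.2
Σ ṁᵢCp,ᵢ = 11.3×2.15 + 29.7×2.15 = 88.15
T_out = -2338.2 / 88.15 = -26.526 °C

T_out = -26.5 °C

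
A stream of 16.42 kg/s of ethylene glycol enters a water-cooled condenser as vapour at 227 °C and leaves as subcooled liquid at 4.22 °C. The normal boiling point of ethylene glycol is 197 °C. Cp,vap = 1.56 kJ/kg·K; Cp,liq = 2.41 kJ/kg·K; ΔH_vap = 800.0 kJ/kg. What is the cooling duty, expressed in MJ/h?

Q_c = 77500 MJ/h

vapour 227→197 °C: -46.8 kJ/kg
condensation at 197 °C: -800 kJ/kg
liquid 197→4.22 °C: -464.6 kJ/kg
Δh = -46.8 + -800 + -464.6 = -1311.4 kJ/kg
Q = ṁ·Δh = 16.42 kg/s × -1311.4 kJ/kg = -21533 kJ/s
|Q| = 21533 kW = 77519 MJ/h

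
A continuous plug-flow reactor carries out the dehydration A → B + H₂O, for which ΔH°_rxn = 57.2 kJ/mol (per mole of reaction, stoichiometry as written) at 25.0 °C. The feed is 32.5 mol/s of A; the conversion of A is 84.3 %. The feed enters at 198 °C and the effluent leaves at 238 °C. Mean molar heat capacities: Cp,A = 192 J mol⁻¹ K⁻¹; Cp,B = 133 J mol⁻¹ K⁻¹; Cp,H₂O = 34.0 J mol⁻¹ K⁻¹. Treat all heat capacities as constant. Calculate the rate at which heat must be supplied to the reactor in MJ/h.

Extent of reaction ξ = 0.843 × 32.5 = 27.398 mol/s
Reaction term: ξ·ΔH°_rxn = 27.398 × 57.2 = 1567.1 kJ/s
Sensible, feed 198→25 °C: -1079.5 kJ/s
Outlet flows (mol/s): A 5.1025, B 27.398, H₂O 27.398
Sensible, products 25→238 °C: 1183.2 kJ/s
Q = ΔH = 1670.8 kJ/s = 1670.8 kW
Heat supplied = 6015 MJ/h

Q_in = 6020 MJ/h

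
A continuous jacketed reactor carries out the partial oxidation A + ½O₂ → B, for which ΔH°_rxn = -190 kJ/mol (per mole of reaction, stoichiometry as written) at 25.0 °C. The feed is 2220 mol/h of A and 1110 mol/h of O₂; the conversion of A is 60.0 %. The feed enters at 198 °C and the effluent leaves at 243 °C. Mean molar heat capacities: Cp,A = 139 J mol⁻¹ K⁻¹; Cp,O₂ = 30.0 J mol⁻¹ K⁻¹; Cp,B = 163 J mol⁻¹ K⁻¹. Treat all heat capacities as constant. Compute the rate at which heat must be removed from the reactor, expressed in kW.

Extent of reaction ξ = 0.600 × 2220 = 1332 mol/h
Reaction term: ξ·ΔH°_rxn = 1332 × -190 = -253080 kJ/h
Sensible, feed 198→25 °C: -59145 kJ/h
Outlet flows (mol/h): A 888, O₂ 444, B 1332
Sensible, products 25→243 °C: 77143 kJ/h
Q = ΔH = -235080 kJ/h = -65.301 kW
Heat removed = 65.301 kW

Q_out = 65.3 kW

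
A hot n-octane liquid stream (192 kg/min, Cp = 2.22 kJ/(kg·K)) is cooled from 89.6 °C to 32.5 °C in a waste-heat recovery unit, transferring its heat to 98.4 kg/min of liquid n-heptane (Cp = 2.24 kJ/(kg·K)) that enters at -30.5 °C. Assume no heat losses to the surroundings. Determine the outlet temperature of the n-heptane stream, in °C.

Heat released by hot stream: Q = 192 × 2.22 × (89.6 − 32.5) = 24338 kJ/min
Energy balance on cold side (adiabatic exchanger): Q = ṁ_c·Cp_c·(T_c,out − T_c,in)
T_c,out = -30.5 + 24338/(98.4 × 2.24) = 79.92 °C

T_c,out = 79.9 °C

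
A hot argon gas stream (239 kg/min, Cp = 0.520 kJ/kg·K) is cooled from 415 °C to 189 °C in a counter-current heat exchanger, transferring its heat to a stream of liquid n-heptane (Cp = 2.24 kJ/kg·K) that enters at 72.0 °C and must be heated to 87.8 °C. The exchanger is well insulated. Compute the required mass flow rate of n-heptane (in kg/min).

ṁ_c = 794 kg/min

Heat released by hot stream: Q = 239 × 0.520 × (415 − 189) = 28087 kJ/min
Energy balance on cold side (adiabatic exchanger): Q = ṁ_c·Cp_c·(T_c,out − T_c,in)
ṁ_c = 28087 / [2.24 × (87.8 − 72.0)] = 793.61 kg/min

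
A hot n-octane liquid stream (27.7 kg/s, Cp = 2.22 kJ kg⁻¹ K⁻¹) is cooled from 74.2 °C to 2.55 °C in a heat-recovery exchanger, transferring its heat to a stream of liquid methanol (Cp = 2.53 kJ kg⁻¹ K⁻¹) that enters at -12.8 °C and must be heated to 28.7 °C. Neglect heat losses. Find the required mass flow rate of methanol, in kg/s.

Heat released by hot stream: Q = 27.7 × 2.22 × (74.2 − 2.55) = 4406 kJ/s
Energy balance on cold side (adiabatic exchanger): Q = ṁ_c·Cp_c·(T_c,out − T_c,in)
ṁ_c = 4406 / [2.53 × (28.7 − -12.8)] = 41.964 kg/s

ṁ_c = 42.0 kg/s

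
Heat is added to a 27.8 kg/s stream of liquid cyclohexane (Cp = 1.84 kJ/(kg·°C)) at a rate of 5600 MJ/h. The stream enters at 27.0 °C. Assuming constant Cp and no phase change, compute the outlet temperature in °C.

T_out = 57.4 °C

Q = 5600 MJ/h = 1555.6 kJ/s
ΔT = Q/(ṁ·Cp) = 1555.6/(27.8×1.84) = 30.41 K
T_out = 27.0 + 30.41 = 57.41 °C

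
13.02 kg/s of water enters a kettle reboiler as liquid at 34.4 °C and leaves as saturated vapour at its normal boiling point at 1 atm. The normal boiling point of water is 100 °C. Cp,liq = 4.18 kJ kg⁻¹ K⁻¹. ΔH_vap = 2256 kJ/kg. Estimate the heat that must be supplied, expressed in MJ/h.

Q = 119000 MJ/h

liquid 34.4→100 °C: 274.21 kJ/kg
vaporisation at 100 °C: 2256 kJ/kg
Δh = 274.21 + 2256 = 2530.2 kJ/kg
Q = ṁ·Δh = 13.02 kg/s × 2530.2 kJ/kg = 32943 kJ/s
|Q| = 32943 kW = 118600 MJ/h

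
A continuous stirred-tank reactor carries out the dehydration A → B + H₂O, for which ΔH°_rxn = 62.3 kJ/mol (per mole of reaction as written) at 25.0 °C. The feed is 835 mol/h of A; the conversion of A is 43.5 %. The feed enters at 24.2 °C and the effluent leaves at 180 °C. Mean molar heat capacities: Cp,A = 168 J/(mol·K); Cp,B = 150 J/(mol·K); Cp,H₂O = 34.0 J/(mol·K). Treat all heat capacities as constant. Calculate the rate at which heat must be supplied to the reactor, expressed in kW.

Extent of reaction ξ = 0.435 × 835 = 363.23 mol/h
Reaction term: ξ·ΔH°_rxn = 363.23 × 62.3 = 22629 kJ/h
Sensible, feed 24.2→25 °C: 112.22 kJ/h
Outlet flows (mol/h): A 471.77, B 363.23, H₂O 363.23
Sensible, products 25→180 °C: 22644 kJ/h
Q = ΔH = 45385 kJ/h = 12.607 kW
Heat supplied = 12.607 kW

Q_in = 12.6 kW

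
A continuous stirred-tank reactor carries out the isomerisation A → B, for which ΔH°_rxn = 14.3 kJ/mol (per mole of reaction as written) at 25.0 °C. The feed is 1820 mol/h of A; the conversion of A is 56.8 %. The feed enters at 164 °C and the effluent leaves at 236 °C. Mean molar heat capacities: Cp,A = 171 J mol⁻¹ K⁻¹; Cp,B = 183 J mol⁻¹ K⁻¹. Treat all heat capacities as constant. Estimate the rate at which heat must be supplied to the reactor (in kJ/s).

Q_in = 11.1 kJ/s

Extent of reaction ξ = 0.568 × 1820 = 1033.8 mol/h
Reaction term: ξ·ΔH°_rxn = 1033.8 × 14.3 = 14783 kJ/h
Sensible, feed 164→25 °C: -43260 kJ/h
Outlet flows (mol/h): A 786.24, B 1033.8
Sensible, products 25→236 °C: 68285 kJ/h
Q = ΔH = 39808 kJ/h = 11.058 kW
Heat supplied = 11.058 kJ/s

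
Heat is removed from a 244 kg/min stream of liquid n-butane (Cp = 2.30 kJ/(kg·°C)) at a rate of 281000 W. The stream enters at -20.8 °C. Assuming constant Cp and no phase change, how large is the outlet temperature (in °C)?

T_out = -50.8 °C

Q = 281000 W = 16860 kJ/min
ΔT = Q/(ṁ·Cp) = 16860/(244×2.30) = 30.043 K
T_out = -20.8 − 30.043 = -50.843 °C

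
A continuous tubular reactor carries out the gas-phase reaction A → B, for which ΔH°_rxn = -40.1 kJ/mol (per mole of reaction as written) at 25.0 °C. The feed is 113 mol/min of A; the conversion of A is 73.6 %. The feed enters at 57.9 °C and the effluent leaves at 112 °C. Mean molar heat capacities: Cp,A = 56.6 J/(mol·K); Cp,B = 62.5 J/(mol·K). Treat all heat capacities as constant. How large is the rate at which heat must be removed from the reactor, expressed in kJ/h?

Extent of reaction ξ = 0.736 × 113 = 83.168 mol/min
Reaction term: ξ·ΔH°_rxn = 83.168 × -40.1 = -3335 kJ/min
Sensible, feed 57.9→25 °C: -210.42 kJ/min
Outlet flows (mol/min): A 29.832, B 83.168
Sensible, products 25→112 °C: 599.12 kJ/min
Q = ΔH = -2946.3 kJ/min = -49.106 kW
Heat removed = 176780 kJ/h

Q_out = 177000 kJ/h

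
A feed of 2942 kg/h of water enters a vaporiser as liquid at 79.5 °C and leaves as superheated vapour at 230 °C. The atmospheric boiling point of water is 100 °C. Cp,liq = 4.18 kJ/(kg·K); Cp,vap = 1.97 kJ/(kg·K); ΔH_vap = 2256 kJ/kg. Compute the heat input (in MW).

liquid 79.5→100 °C: 85.69 kJ/kg
vaporisation at 100 °C: 2256 kJ/kg
vapour 100→230 °C: 256.1 kJ/kg
Δh = 85.69 + 2256 + 256.1 = 2597.8 kJ/kg
Q = ṁ·Δh = 2942 kg/h × 2597.8 kJ/kg = 7.6427e+06 kJ/h
|Q| = 2123 kW = 2.123 MW

Q = 2.12 MW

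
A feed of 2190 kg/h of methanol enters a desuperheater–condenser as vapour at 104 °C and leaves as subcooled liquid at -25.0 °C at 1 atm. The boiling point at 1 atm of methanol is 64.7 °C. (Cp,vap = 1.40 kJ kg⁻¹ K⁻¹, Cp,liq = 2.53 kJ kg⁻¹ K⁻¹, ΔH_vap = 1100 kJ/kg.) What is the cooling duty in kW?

Q_c = 841 kW

vapour 104→64.7 °C: -55.02 kJ/kg
condensation at 64.7 °C: -1100 kJ/kg
liquid 64.7→-25.0 °C: -226.94 kJ/kg
Δh = -55.02 + -1100 + -226.94 = -1382 kJ/kg
Q = ṁ·Δh = 2190 kg/h × -1382 kJ/kg = -3.0265e+06 kJ/h
|Q| = 840.69 kW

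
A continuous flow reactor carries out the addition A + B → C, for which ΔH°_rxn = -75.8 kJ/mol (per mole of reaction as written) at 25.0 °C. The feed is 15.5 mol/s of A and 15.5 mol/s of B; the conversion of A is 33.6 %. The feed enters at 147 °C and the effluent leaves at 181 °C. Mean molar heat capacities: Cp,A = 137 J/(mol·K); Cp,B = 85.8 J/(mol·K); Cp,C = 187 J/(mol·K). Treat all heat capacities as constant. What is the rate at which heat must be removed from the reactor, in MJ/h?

Extent of reaction ξ = 0.336 × 15.5 = 5.208 mol/s
Reaction term: ξ·ΔH°_rxn = 5.208 × -75.8 = -394.77 kJ/s
Sensible, feed 147→25 °C: -421.31 kJ/s
Outlet flows (mol/s): A 10.292, B 10.292, C 5.208
Sensible, products 25→181 °C: 509.64 kJ/s
Q = ΔH = -306.44 kJ/s = -306.44 kW
Heat removed = 1103.2 MJ/h

Q_out = 1100 MJ/h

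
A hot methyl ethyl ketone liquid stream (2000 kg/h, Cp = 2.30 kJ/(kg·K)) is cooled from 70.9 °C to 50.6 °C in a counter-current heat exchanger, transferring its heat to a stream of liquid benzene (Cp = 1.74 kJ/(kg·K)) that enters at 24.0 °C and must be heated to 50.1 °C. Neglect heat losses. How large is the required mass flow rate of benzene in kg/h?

Heat released by hot stream: Q = 2000 × 2.30 × (70.9 − 50.6) = 93380 kJ/h
Energy balance on cold side (adiabatic exchanger): Q = ṁ_c·Cp_c·(T_c,out − T_c,in)
ṁ_c = 93380 / [1.74 × (50.1 − 24.0)] = 2056.2 kg/h

ṁ_c = 2060 kg/h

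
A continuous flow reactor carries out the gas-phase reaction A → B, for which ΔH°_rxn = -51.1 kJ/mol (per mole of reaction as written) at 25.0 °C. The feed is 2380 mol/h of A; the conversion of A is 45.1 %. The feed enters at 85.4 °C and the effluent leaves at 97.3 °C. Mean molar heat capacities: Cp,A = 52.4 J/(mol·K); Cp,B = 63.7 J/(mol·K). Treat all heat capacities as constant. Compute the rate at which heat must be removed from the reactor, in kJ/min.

Q_out = 875 kJ/min

Extent of reaction ξ = 0.451 × 2380 = 1073.4 mol/h
Reaction term: ξ·ΔH°_rxn = 1073.4 × -51.1 = -54850 kJ/h
Sensible, feed 85.4→25 °C: -7532.6 kJ/h
Outlet flows (mol/h): A 1306.6, B 1073.4
Sensible, products 25→97.3 °C: 9893.6 kJ/h
Q = ΔH = -52489 kJ/h = -14.58 kW
Heat removed = 874.81 kJ/min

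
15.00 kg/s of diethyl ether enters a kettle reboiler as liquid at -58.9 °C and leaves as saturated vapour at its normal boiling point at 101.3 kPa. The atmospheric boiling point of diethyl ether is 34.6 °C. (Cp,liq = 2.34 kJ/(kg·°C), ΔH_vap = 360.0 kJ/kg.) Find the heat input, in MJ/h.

Q = 31300 MJ/h

liquid -58.9→34.6 °C: 218.79 kJ/kg
vaporisation at 34.6 °C: 360 kJ/kg
Δh = 218.79 + 360 = 578.79 kJ/kg
Q = ṁ·Δh = 15.00 kg/s × 578.79 kJ/kg = 8681.8 kJ/s
|Q| = 8681.8 kW = 31255 MJ/h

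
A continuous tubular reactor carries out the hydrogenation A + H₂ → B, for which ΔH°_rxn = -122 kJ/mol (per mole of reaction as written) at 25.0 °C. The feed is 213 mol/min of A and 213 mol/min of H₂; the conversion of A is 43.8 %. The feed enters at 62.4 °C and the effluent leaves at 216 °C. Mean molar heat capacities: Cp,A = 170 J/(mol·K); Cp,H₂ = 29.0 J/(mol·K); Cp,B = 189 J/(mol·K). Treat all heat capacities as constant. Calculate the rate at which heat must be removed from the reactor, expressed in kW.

Extent of reaction ξ = 0.438 × 213 = 93.294 mol/min
Reaction term: ξ·ΔH°_rxn = 93.294 × -122 = -11382 kJ/min
Sensible, feed 62.4→25 °C: -1585.3 kJ/min
Outlet flows (mol/min): A 119.71, H₂ 119.71, B 93.294
Sensible, products 25→216 °C: 7917.7 kJ/min
Q = ΔH = -5049.4 kJ/min = -84.157 kW
Heat removed = 84.157 kW

Q_out = 84.2 kW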